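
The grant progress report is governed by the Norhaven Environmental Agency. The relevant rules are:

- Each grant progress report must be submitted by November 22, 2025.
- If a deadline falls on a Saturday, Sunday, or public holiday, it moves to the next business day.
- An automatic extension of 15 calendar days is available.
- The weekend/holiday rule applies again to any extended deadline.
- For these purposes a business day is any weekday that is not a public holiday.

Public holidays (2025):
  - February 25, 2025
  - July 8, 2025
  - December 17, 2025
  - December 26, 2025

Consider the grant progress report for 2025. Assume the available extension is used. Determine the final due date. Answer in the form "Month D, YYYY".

Start from the fixed due date, November 22, 2025.
November 22, 2025 falls on a Saturday. Rolling to the next business day gives November 24, 2025, a Monday.
Applying the 15-calendar-day extension: November 24, 2025 + 15 days = December 9, 2025.
December 9, 2025 (Tuesday) is already a business day.
The final due date is December 9, 2025.

December 9, 2025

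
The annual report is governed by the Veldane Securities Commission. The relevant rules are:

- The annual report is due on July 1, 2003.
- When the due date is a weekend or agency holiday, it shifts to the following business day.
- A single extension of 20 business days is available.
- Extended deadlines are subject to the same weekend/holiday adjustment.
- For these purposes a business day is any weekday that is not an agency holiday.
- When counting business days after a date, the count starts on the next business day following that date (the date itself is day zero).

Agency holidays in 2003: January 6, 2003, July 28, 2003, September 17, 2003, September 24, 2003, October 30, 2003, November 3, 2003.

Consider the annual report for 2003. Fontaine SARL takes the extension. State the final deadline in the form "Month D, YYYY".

July 30, 2003

The statutory due date is July 1, 2003.
Since July 1, 2003 is a Tuesday and not a holiday, the date is unchanged.
Applying the 20-business-day extension: 20 business days after July 1, 2003 is July 30, 2003.
July 30, 2003 falls on a Wednesday, which is a business day, so no adjustment is needed.
Deadline: July 30, 2003.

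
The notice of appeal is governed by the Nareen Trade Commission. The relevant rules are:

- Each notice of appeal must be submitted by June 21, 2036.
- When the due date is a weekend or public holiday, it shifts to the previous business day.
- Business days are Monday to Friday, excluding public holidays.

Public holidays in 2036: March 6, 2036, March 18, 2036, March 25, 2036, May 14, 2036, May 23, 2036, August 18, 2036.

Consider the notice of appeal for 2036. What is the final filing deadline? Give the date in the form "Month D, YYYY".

The stated deadline is June 21, 2036.
June 21, 2036 is a Saturday, so it moves to the preceding business day, June 20, 2036 (Friday).
So the filing is due June 20, 2036.

June 20, 2036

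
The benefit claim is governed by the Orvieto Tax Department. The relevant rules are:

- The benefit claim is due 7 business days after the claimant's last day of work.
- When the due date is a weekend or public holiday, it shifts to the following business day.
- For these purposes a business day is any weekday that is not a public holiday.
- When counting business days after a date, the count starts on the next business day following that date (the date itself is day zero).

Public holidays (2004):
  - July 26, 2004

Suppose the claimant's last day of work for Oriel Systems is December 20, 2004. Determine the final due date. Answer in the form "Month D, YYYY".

Counting 7 business days after December 20, 2004 (skipping weekends and listed holidays) reaches December 29, 2004.
Since December 29, 2004 is a Wednesday and not a holiday, the date is unchanged.
The final due date is December 29, 2004.

December 29, 2004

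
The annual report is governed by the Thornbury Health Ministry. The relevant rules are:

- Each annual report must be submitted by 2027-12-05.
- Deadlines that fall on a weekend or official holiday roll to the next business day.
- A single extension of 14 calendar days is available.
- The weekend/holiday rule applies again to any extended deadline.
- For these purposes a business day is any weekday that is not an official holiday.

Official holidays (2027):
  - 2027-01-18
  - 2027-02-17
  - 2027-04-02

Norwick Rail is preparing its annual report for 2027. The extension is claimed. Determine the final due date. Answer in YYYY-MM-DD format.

2027-12-20

The stated deadline is 2027-12-05.
2027-12-05 is a Sunday; the next business day is 2027-12-06 (Monday).
Add the 14 calendar-day extension to 2027-12-06: 2027-12-20.
2027-12-20 is a Monday and not a listed holiday, so it stands.
Final deadline: 2027-12-20.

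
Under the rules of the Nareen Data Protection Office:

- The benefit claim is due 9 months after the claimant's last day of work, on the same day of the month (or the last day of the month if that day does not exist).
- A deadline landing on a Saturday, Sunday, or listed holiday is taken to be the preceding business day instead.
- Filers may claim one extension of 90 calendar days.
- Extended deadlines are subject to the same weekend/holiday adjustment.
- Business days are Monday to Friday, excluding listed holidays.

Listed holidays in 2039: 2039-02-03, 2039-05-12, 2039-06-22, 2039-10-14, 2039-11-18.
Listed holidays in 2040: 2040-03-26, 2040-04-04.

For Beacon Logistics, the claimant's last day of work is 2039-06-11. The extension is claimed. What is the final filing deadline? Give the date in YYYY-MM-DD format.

2040-06-07

9 months after 2039-06-11, on the same day of the month, is 2040-03-11.
2040-03-11 is a Sunday, so it moves to the preceding business day, 2040-03-09 (Friday).
The 90-calendar-day extension moves the deadline from 2040-03-09 to 2040-06-07.
Since 2040-06-07 is a Thursday and not a holiday, the date is unchanged.
The final due date is 2040-06-07.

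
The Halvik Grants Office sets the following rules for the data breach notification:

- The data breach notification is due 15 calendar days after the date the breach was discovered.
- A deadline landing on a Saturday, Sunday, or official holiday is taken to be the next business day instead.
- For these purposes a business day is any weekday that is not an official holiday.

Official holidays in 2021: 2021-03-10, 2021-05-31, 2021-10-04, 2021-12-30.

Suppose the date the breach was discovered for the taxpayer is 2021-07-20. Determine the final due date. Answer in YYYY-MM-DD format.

2021-08-04

From 2021-07-20, 15 calendar days later is 2021-08-04.
2021-08-04 (Wednesday) is already a business day.
So the filing is due 2021-08-04.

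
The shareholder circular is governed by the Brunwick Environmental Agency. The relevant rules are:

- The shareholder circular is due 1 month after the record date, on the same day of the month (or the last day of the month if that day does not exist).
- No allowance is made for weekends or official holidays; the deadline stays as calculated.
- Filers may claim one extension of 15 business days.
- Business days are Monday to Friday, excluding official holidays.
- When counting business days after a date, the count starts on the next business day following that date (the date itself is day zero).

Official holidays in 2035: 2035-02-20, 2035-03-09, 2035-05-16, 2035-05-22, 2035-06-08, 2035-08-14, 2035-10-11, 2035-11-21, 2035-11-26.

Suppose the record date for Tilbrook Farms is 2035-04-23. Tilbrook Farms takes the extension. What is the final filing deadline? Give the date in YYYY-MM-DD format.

1 month from 2035-04-23 is 2035-05-23.
No adjustment is made for weekends or holidays, so 2035-05-23 stands.
Applying the 15-business-day extension: 15 business days after 2035-05-23 is 2035-06-14.
No adjustment is made for weekends or holidays, so 2035-06-14 stands.
Deadline: 2035-06-14.

2035-06-14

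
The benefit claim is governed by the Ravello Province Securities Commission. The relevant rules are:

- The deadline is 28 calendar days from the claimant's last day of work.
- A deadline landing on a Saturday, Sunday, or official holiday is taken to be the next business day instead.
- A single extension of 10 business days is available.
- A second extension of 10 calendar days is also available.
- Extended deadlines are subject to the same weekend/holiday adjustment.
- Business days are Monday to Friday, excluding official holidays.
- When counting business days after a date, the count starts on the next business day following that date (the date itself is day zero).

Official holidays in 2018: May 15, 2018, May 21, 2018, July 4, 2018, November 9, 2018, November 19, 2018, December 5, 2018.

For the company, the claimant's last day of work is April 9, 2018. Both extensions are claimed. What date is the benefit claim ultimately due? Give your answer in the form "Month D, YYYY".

Adding 28 calendar days to April 9, 2018 gives May 7, 2018.
May 7, 2018 falls on a Monday, which is a business day, so no adjustment is needed.
Applying the 10-business-day extension: 10 business days after May 7, 2018 is May 23, 2018.
May 23, 2018 falls on a Wednesday, which is a business day, so no adjustment is needed.
The 10-calendar-day extension moves the deadline from May 23, 2018 to June 2, 2018.
Because June 2, 2018 is a Saturday, the deadline becomes June 4, 2018 (Monday).
So the filing is due June 4, 2018.

June 4, 2018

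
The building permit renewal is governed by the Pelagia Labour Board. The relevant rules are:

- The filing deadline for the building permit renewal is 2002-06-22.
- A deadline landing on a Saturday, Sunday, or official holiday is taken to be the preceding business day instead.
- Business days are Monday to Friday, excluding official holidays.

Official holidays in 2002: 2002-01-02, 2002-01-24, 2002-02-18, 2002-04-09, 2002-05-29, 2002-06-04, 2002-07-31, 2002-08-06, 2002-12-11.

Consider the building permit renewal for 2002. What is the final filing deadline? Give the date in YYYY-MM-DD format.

The stated deadline is 2002-06-22.
2002-06-22 is a Saturday; the preceding business day is 2002-06-21 (Friday).
So the filing is due 2002-06-21.

2002-06-21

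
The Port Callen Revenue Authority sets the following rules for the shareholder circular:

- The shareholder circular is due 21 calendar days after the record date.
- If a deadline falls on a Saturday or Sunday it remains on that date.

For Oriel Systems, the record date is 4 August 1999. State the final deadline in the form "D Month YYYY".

21 calendar days after 4 August 1999 is 25 August 1999.
No adjustment is made for weekends or holidays, so 25 August 1999 stands.
The final due date is 25 August 1999.

25 August 1999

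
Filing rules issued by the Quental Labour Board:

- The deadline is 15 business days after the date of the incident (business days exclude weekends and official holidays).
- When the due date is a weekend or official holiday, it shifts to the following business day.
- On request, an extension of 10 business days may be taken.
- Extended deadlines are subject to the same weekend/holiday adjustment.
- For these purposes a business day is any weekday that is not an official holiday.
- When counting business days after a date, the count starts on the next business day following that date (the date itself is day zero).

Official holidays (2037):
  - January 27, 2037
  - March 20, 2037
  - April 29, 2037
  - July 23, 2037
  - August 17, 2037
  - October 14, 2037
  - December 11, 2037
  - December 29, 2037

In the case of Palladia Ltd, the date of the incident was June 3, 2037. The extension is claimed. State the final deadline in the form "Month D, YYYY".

July 8, 2037

Counting 15 business days after June 3, 2037 (skipping weekends and listed holidays) reaches June 24, 2037.
Since June 24, 2037 is a Wednesday and not a holiday, the date is unchanged.
Applying the 10-business-day extension: 10 business days after June 24, 2037 is July 8, 2037.
July 8, 2037 falls on a Wednesday, which is a business day, so no adjustment is needed.
Final deadline: July 8, 2037.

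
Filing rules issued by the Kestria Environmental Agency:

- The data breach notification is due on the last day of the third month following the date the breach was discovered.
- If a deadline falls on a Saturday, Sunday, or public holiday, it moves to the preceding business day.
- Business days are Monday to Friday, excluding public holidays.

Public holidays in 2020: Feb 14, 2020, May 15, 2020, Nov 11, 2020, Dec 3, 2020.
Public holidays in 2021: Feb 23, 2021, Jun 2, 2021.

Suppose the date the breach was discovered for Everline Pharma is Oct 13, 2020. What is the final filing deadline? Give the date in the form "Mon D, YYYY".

Jan 29, 2021

The third month after Oct 13, 2020 is January 2021, whose last day is Jan 31, 2021.
Because Jan 31, 2021 is a Sunday, the deadline becomes Jan 29, 2021 (Friday).
So the filing is due Jan 29, 2021.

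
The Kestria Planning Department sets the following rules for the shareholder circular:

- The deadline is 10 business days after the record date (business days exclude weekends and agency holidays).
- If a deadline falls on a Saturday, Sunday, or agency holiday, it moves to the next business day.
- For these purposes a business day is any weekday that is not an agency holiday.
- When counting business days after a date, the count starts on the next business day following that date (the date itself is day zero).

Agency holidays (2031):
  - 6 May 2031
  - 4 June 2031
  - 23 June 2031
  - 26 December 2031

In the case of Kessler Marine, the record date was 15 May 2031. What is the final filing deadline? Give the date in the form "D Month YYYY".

Counting 10 business days after 15 May 2031 (skipping weekends and listed holidays) reaches 29 May 2031.
29 May 2031 is a Thursday and not a listed holiday, so it stands.
So the filing is due 29 May 2031.

29 May 2031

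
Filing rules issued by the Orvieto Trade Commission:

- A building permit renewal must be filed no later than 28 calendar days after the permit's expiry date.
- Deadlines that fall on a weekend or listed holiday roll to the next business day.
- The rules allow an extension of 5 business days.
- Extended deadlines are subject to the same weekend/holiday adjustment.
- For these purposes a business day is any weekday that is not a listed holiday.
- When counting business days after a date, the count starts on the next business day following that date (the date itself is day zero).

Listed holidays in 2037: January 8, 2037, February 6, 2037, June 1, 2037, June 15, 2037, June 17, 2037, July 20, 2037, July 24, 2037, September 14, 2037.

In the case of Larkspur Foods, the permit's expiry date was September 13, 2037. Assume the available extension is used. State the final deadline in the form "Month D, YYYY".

October 19, 2037

From September 13, 2037, 28 calendar days later is October 11, 2037.
Because October 11, 2037 is a Sunday, the deadline becomes October 12, 2037 (Monday).
Applying the 5-business-day extension: 5 business days after October 12, 2037 is October 19, 2037.
October 19, 2037 falls on a Monday, which is a business day, so no adjustment is needed.
The final due date is October 19, 2037.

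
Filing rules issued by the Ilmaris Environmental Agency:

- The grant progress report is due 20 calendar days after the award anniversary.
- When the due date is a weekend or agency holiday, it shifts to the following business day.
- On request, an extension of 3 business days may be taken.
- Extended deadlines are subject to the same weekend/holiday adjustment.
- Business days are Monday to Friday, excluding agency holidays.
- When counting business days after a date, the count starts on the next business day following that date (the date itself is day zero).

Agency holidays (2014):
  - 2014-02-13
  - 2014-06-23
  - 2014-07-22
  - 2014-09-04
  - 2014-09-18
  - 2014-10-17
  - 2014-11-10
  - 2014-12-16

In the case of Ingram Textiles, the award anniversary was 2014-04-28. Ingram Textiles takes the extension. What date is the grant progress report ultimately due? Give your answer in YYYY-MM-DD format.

From 2014-04-28, 20 calendar days later is 2014-05-18.
Because 2014-05-18 is a Sunday, the deadline becomes 2014-05-19 (Monday).
The 3-business-day extension runs from 2014-05-19 to 2014-05-22.
2014-05-22 (Thursday) is already a business day.
So the filing is due 2014-05-22.

2014-05-22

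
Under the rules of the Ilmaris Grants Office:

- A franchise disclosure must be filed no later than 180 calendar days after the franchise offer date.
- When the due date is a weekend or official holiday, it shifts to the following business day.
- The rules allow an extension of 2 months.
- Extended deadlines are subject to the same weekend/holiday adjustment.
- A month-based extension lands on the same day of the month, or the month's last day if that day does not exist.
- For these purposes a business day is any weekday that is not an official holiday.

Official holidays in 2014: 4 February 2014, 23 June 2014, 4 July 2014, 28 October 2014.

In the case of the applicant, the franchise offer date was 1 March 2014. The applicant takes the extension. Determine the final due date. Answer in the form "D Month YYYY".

29 October 2014

Trigger date 1 March 2014 + 180 calendar days = 28 August 2014.
Since 28 August 2014 is a Thursday and not a holiday, the date is unchanged.
Applying the 2 months extension: 2 months after 28 August 2014 is 28 October 2014.
28 October 2014 is a listed holiday; the next business day is 29 October 2014 (Wednesday).
Deadline: 29 October 2014.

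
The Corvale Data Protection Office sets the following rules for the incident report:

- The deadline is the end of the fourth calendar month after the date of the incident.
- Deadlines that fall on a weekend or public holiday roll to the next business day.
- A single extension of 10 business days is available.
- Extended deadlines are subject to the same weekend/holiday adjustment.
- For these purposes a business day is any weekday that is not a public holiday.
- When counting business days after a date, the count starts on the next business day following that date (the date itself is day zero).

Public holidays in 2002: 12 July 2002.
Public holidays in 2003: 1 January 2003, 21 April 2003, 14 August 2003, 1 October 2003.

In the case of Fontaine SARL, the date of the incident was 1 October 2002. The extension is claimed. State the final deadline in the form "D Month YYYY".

14 March 2003

4 months after 1 October 2002 is February 2003; that month ends on 28 February 2003.
28 February 2003 is a Friday and not a listed holiday, so it stands.
Applying the 10-business-day extension: 10 business days after 28 February 2003 is 14 March 2003.
14 March 2003 (Friday) is already a business day.
So the filing is due 14 March 2003.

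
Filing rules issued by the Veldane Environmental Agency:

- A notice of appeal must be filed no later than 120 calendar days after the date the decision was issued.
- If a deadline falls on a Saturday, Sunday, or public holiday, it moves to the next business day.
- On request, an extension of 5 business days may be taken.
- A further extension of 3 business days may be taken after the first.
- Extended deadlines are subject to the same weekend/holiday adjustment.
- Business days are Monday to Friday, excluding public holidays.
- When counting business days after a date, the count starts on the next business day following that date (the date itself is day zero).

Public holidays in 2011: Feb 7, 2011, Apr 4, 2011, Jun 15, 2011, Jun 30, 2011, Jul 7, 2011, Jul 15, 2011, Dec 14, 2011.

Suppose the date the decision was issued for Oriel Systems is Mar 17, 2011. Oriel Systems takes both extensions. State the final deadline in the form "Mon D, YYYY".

From Mar 17, 2011, 120 calendar days later is Jul 15, 2011.
Jul 15, 2011 is a listed holiday, so it moves to the next business day, Jul 18, 2011 (Monday).
Counting 5 further business days from Jul 18, 2011 reaches Jul 25, 2011.
Jul 25, 2011 is a Monday and not a listed holiday, so it stands.
The 3-business-day extension runs from Jul 25, 2011 to Jul 28, 2011.
Jul 28, 2011 is a Thursday and not a listed holiday, so it stands.
The final due date is Jul 28, 2011.

Jul 28, 2011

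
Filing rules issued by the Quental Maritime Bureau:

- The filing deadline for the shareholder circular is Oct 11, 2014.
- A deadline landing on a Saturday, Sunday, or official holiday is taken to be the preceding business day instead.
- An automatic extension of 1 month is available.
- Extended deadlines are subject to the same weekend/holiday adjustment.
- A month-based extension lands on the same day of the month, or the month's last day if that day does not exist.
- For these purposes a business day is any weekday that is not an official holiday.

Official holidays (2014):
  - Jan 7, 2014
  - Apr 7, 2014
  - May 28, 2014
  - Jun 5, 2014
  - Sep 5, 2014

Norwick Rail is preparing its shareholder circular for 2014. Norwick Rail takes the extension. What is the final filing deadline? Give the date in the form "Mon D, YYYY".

The stated deadline is Oct 11, 2014.
Because Oct 11, 2014 is a Saturday, the deadline becomes Oct 10, 2014 (Friday).
Add 1 month to Oct 10, 2014: Nov 10, 2014.
Nov 10, 2014 (Monday) is already a business day.
So the filing is due Nov 10, 2014.

Nov 10, 2014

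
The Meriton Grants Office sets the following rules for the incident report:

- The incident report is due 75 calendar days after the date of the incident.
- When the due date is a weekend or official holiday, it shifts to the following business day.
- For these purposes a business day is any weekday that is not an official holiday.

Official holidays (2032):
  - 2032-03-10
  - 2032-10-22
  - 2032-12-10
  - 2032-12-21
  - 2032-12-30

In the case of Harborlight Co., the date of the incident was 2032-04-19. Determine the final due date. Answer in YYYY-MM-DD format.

Adding 75 calendar days to 2032-04-19 gives 2032-07-03.
Because 2032-07-03 is a Saturday, the deadline becomes 2032-07-05 (Monday).
Final deadline: 2032-07-05.

2032-07-05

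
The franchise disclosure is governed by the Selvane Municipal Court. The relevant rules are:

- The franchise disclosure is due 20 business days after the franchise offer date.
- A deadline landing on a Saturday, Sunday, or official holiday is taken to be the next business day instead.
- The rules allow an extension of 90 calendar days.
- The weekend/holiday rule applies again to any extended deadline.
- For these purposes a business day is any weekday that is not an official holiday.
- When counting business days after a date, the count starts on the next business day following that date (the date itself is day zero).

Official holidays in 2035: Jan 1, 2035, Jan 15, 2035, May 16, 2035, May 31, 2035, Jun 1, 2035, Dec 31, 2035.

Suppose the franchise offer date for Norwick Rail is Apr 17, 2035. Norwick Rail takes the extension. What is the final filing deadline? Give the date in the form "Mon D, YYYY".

Aug 13, 2035

Counting 20 business days after Apr 17, 2035 (skipping weekends and listed holidays) reaches May 15, 2035.
May 15, 2035 falls on a Tuesday, which is a business day, so no adjustment is needed.
The 90-calendar-day extension moves the deadline from May 15, 2035 to Aug 13, 2035.
Aug 13, 2035 falls on a Monday, which is a business day, so no adjustment is needed.
Final deadline: Aug 13, 2035.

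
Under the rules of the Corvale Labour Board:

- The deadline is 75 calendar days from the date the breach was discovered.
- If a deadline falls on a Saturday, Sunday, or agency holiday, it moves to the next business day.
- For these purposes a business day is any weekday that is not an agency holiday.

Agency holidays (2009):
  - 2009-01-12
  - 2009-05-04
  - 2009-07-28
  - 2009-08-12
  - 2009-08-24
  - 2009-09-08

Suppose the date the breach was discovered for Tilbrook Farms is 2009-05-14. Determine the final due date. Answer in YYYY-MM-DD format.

75 calendar days after 2009-05-14 is 2009-07-28.
Because 2009-07-28 is a listed holiday, the deadline becomes 2009-07-29 (Wednesday).
Deadline: 2009-07-29.

2009-07-29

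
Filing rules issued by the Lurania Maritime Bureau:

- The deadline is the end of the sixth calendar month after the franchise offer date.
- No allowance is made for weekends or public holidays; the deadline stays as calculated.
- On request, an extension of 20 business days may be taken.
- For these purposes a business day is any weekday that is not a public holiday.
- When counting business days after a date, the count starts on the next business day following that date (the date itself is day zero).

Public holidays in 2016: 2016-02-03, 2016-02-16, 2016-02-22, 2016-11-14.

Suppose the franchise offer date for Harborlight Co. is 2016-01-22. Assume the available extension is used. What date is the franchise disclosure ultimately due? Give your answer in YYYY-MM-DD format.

The sixth month after 2016-01-22 is July 2016, whose last day is 2016-07-31.
2016-07-31 falls on a Sunday. The rules make no weekend/holiday allowance, so it remains 2016-07-31.
Applying the 20-business-day extension: 20 business days after 2016-07-31 is 2016-08-26.
2016-08-26 falls on a Friday. The rules make no weekend/holiday allowance, so it remains 2016-08-26.
So the filing is due 2016-08-26.

2016-08-26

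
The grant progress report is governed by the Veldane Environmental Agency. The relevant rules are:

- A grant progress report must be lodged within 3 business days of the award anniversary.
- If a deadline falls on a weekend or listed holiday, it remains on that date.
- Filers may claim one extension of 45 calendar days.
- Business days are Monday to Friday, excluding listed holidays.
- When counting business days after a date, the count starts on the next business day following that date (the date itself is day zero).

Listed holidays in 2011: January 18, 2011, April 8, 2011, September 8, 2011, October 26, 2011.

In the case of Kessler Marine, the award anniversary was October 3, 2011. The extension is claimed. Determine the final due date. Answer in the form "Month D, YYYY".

3 business days after October 3, 2011, excluding weekends and holidays, is October 6, 2011.
October 6, 2011 falls on a Thursday. The rules make no weekend/holiday allowance, so it remains October 6, 2011.
Applying the 45-calendar-day extension: October 6, 2011 + 45 days = November 20, 2011.
November 20, 2011 falls on a Sunday. The rules make no weekend/holiday allowance, so it remains November 20, 2011.
Final deadline: November 20, 2011.

November 20, 2011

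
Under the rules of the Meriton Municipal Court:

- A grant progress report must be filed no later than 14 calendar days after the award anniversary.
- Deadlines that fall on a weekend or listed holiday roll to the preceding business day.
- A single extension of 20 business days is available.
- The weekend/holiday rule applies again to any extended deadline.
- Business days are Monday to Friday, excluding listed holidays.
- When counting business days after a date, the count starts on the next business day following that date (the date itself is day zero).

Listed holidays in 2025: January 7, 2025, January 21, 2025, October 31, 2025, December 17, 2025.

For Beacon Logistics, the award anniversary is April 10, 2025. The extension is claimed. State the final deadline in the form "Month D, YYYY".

From April 10, 2025, 14 calendar days later is April 24, 2025.
Since April 24, 2025 is a Thursday and not a holiday, the date is unchanged.
Counting 20 further business days from April 24, 2025 reaches May 22, 2025.
Since May 22, 2025 is a Thursday and not a holiday, the date is unchanged.
Deadline: May 22, 2025.

May 22, 2025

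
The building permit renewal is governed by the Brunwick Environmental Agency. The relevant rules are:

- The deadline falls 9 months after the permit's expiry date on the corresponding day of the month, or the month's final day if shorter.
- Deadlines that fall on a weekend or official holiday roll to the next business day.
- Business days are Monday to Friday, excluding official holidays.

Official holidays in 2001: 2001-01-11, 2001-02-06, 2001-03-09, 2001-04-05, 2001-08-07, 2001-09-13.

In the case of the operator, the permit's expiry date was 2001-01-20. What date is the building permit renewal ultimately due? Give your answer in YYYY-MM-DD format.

9 months from 2001-01-20 is 2001-10-20.
Because 2001-10-20 is a Saturday, the deadline becomes 2001-10-22 (Monday).
So the filing is due 2001-10-22.

2001-10-22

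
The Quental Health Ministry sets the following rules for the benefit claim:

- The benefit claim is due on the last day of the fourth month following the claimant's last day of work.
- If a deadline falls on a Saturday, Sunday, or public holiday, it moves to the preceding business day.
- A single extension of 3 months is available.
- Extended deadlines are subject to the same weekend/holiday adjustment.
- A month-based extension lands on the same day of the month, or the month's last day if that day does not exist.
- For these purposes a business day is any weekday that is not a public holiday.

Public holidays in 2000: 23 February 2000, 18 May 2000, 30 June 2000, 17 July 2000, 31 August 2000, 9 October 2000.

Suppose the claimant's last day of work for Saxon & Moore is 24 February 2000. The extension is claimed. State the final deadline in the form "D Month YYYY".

4 months after 24 February 2000 is June 2000; that month ends on 30 June 2000.
30 June 2000 is a listed holiday; the preceding business day is 29 June 2000 (Thursday).
Applying the 3 months extension: 3 months after 29 June 2000 is 29 September 2000.
29 September 2000 (Friday) is already a business day.
The final due date is 29 September 2000.

29 September 2000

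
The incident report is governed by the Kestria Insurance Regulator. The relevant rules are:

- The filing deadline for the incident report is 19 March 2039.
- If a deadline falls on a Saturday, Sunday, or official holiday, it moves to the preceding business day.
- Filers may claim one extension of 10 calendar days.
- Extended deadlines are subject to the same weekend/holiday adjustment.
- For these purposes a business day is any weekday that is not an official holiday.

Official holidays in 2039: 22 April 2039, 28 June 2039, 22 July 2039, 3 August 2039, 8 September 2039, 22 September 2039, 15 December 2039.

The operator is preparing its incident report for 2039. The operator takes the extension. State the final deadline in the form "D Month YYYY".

28 March 2039

The stated deadline is 19 March 2039.
Because 19 March 2039 is a Saturday, the deadline becomes 18 March 2039 (Friday).
Add the 10 calendar-day extension to 18 March 2039: 28 March 2039.
28 March 2039 is a Monday and not a listed holiday, so it stands.
So the filing is due 28 March 2039.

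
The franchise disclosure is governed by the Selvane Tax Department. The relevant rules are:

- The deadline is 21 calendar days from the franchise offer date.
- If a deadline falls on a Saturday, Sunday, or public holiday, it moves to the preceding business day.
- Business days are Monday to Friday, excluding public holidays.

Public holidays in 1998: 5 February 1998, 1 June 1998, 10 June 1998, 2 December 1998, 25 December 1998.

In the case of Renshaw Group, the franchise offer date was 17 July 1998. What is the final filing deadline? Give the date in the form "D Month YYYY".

From 17 July 1998, 21 calendar days later is 7 August 1998.
Since 7 August 1998 is a Friday and not a holiday, the date is unchanged.
Deadline: 7 August 1998.

7 August 1998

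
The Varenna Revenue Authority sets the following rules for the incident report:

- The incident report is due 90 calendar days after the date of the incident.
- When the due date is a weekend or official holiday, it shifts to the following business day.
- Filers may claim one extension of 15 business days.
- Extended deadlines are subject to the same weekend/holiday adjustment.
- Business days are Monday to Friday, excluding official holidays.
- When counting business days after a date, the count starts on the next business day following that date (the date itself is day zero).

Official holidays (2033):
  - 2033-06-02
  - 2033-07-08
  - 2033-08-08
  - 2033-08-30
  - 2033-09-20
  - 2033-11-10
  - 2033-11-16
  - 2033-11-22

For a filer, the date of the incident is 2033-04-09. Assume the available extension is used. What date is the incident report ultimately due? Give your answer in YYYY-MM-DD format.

From 2033-04-09, 90 calendar days later is 2033-07-08.
Because 2033-07-08 is a listed holiday, the deadline becomes 2033-07-11 (Monday).
Applying the 15-business-day extension: 15 business days after 2033-07-11 is 2033-08-01.
2033-08-01 falls on a Monday, which is a business day, so no adjustment is needed.
The final due date is 2033-08-01.

2033-08-01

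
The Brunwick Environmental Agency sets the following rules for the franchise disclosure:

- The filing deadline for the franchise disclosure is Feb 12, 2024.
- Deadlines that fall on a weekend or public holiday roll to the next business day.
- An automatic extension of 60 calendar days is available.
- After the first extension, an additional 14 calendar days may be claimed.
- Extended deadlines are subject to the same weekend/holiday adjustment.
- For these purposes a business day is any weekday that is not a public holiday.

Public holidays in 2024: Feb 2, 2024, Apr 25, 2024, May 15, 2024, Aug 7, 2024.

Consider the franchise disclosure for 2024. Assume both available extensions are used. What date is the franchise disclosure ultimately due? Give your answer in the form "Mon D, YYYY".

The stated deadline is Feb 12, 2024.
Feb 12, 2024 (Monday) is already a business day.
The 60-calendar-day extension moves the deadline from Feb 12, 2024 to Apr 12, 2024.
Since Apr 12, 2024 is a Friday and not a holiday, the date is unchanged.
Applying the 14-calendar-day extension: Apr 12, 2024 + 14 days = Apr 26, 2024.
Apr 26, 2024 is a Friday and not a listed holiday, so it stands.
The final due date is Apr 26, 2024.

Apr 26, 2024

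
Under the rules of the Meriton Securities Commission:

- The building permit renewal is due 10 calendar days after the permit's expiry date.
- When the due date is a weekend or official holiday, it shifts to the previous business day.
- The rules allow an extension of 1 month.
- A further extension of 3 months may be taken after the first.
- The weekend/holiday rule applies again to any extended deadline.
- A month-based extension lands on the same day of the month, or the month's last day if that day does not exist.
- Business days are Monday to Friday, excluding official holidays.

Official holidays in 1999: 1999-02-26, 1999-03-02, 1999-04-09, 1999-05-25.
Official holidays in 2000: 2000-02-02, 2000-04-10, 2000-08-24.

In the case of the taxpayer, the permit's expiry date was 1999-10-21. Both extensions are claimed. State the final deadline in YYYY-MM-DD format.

From 1999-10-21, 10 calendar days later is 1999-10-31.
1999-10-31 falls on a Sunday. Rolling to the preceding business day gives 1999-10-29, a Friday.
Add 1 month to 1999-10-29: 1999-11-29.
1999-11-29 is a Monday and not a listed holiday, so it stands.
Add 3 months to 1999-11-29: 2000-02-29.
2000-02-29 is a Tuesday and not a listed holiday, so it stands.
The final due date is 2000-02-29.

2000-02-29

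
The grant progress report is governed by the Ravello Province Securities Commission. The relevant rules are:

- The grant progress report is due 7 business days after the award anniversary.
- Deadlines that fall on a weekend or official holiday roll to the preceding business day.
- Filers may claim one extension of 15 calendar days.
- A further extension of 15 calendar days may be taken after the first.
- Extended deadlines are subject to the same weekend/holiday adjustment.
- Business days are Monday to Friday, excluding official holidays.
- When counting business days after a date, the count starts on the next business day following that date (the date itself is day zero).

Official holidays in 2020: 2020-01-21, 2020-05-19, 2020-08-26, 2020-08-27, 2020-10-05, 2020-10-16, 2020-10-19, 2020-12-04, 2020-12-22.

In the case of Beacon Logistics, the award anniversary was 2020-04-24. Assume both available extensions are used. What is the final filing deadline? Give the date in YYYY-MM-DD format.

Counting 7 business days after 2020-04-24 (skipping weekends and listed holidays) reaches 2020-05-05.
Since 2020-05-05 is a Tuesday and not a holiday, the date is unchanged.
With the 15-day extension, 2020-05-05 becomes 2020-05-20.
Since 2020-05-20 is a Wednesday and not a holiday, the date is unchanged.
Add the 15 calendar-day extension to 2020-05-20: 2020-06-04.
2020-06-04 falls on a Thursday, which is a business day, so no adjustment is needed.
So the filing is due 2020-06-04.

2020-06-04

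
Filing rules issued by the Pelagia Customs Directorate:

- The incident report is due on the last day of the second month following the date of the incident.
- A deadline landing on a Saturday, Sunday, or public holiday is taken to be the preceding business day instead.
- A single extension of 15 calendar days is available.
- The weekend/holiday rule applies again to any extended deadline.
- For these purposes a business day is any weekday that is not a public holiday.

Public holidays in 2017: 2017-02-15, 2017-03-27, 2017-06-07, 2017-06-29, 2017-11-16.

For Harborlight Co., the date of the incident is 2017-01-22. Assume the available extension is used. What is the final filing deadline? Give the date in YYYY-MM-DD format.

2017-04-14

2 months after 2017-01-22 is March 2017; that month ends on 2017-03-31.
2017-03-31 is a Friday and not a listed holiday, so it stands.
Add the 15 calendar-day extension to 2017-03-31: 2017-04-15.
2017-04-15 is a Saturday, so it moves to the preceding business day, 2017-04-14 (Friday).
Deadline: 2017-04-14.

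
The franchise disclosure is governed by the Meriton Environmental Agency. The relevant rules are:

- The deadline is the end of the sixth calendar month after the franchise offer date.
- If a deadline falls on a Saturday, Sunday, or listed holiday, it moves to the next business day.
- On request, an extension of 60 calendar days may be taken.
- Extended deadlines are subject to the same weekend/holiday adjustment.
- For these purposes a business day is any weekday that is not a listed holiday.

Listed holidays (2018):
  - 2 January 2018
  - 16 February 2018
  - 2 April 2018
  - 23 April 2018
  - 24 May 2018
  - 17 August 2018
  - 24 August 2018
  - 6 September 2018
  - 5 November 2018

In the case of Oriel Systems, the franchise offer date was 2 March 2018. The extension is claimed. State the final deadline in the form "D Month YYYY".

30 November 2018

The sixth month after 2 March 2018 is September 2018, whose last day is 30 September 2018.
Because 30 September 2018 is a Sunday, the deadline becomes 1 October 2018 (Monday).
Applying the 60-calendar-day extension: 1 October 2018 + 60 days = 30 November 2018.
30 November 2018 is a Friday and not a listed holiday, so it stands.
The final due date is 30 November 2018.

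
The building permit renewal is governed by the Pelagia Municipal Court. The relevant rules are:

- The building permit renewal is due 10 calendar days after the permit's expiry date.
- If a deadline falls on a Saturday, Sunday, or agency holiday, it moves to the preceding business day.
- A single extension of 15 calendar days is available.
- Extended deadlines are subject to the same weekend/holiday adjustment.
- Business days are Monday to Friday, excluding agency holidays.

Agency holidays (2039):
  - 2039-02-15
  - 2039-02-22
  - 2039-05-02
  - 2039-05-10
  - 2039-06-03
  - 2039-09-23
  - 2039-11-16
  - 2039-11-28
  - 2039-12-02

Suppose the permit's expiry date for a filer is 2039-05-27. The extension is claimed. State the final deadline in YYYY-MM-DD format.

Adding 10 calendar days to 2039-05-27 gives 2039-06-06.
2039-06-06 (Monday) is already a business day.
The 15-calendar-day extension moves the deadline from 2039-06-06 to 2039-06-21.
Since 2039-06-21 is a Tuesday and not a holiday, the date is unchanged.
So the filing is due 2039-06-21.

2039-06-21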